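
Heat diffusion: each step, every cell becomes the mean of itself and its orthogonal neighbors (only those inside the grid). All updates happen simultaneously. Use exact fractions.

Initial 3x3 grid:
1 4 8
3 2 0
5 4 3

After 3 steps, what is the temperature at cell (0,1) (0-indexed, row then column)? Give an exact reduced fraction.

Step 1: cell (0,1) = 15/4
Step 2: cell (0,1) = 781/240
Step 3: cell (0,1) = 47327/14400
Full grid after step 3:
  3353/1080 47327/14400 299/90
  45527/14400 6233/2000 46477/14400
  2287/720 22901/7200 6611/2160

Answer: 47327/14400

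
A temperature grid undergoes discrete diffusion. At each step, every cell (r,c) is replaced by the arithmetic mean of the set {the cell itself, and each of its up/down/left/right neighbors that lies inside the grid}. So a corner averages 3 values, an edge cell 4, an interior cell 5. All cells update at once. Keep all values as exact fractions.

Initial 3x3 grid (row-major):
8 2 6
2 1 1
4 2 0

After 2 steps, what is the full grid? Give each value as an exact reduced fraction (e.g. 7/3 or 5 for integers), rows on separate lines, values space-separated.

Answer: 4 257/80 37/12
721/240 267/100 19/10
49/18 421/240 19/12

Derivation:
After step 1:
  4 17/4 3
  15/4 8/5 2
  8/3 7/4 1
After step 2:
  4 257/80 37/12
  721/240 267/100 19/10
  49/18 421/240 19/12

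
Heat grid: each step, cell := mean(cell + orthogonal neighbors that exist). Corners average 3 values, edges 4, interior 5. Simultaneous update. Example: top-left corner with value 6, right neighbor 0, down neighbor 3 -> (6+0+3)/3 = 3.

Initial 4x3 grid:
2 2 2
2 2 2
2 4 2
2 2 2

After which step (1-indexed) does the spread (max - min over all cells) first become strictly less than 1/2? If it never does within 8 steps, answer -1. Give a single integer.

Step 1: max=5/2, min=2, spread=1/2
Step 2: max=123/50, min=2, spread=23/50
  -> spread < 1/2 first at step 2
Step 3: max=5611/2400, min=413/200, spread=131/480
Step 4: max=49751/21600, min=7591/3600, spread=841/4320
Step 5: max=19822051/8640000, min=1533373/720000, spread=56863/345600
Step 6: max=177054341/77760000, min=13949543/6480000, spread=386393/3110400
Step 7: max=70601723131/31104000000, min=5604358813/2592000000, spread=26795339/248832000
Step 8: max=4216295714129/1866240000000, min=338126149667/155520000000, spread=254051069/2985984000

Answer: 2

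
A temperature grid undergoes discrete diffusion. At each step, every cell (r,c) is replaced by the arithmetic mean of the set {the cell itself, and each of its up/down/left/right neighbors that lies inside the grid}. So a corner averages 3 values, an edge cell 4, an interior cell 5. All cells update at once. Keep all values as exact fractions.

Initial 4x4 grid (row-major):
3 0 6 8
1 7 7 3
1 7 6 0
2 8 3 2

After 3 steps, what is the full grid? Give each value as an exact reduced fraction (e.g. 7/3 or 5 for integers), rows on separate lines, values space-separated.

After step 1:
  4/3 4 21/4 17/3
  3 22/5 29/5 9/2
  11/4 29/5 23/5 11/4
  11/3 5 19/4 5/3
After step 2:
  25/9 899/240 1243/240 185/36
  689/240 23/5 491/100 1123/240
  913/240 451/100 237/50 811/240
  137/36 1153/240 961/240 55/18
After step 3:
  1691/540 5869/1440 34153/7200 5399/1080
  5059/1440 6191/1500 2893/600 32593/7200
  26983/7200 539/120 6463/1500 28537/7200
  4469/1080 30823/7200 29887/7200 1879/540

Answer: 1691/540 5869/1440 34153/7200 5399/1080
5059/1440 6191/1500 2893/600 32593/7200
26983/7200 539/120 6463/1500 28537/7200
4469/1080 30823/7200 29887/7200 1879/540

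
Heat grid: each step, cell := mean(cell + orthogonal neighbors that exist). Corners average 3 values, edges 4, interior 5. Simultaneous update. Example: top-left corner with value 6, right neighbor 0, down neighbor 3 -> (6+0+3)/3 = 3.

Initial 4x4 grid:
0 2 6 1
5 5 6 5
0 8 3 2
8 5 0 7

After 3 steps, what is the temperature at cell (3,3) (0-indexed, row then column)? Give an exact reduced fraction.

Step 1: cell (3,3) = 3
Step 2: cell (3,3) = 11/3
Step 3: cell (3,3) = 2701/720
Full grid after step 3:
  7307/2160 6461/1800 469/120 191/48
  26309/7200 24569/6000 8267/2000 633/160
  31637/7200 25709/6000 8311/2000 1883/480
  9647/2160 2027/450 81/20 2701/720

Answer: 2701/720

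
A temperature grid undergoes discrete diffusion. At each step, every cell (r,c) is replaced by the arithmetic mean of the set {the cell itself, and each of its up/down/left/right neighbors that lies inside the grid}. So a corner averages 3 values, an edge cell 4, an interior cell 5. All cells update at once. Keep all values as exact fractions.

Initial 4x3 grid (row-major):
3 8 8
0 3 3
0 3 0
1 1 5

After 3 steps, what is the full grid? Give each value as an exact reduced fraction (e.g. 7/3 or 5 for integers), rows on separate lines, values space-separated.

Answer: 1921/540 9871/2400 9959/2160
4567/1800 6553/2000 26243/7200
6419/3600 12559/6000 2207/800
751/540 13783/7200 1553/720

Derivation:
After step 1:
  11/3 11/2 19/3
  3/2 17/5 7/2
  1 7/5 11/4
  2/3 5/2 2
After step 2:
  32/9 189/40 46/9
  287/120 153/50 959/240
  137/120 221/100 193/80
  25/18 197/120 29/12
After step 3:
  1921/540 9871/2400 9959/2160
  4567/1800 6553/2000 26243/7200
  6419/3600 12559/6000 2207/800
  751/540 13783/7200 1553/720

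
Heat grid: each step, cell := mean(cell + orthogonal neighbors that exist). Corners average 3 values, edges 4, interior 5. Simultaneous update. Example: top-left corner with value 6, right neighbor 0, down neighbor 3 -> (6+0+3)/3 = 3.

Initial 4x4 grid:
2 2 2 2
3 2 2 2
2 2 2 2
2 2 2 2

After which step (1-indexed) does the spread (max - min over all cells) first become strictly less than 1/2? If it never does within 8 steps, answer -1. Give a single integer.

Step 1: max=7/3, min=2, spread=1/3
  -> spread < 1/2 first at step 1
Step 2: max=271/120, min=2, spread=31/120
Step 3: max=2371/1080, min=2, spread=211/1080
Step 4: max=232843/108000, min=2, spread=16843/108000
Step 5: max=2082643/972000, min=18079/9000, spread=130111/972000
Step 6: max=61962367/29160000, min=1087159/540000, spread=3255781/29160000
Step 7: max=1849953691/874800000, min=1091107/540000, spread=82360351/874800000
Step 8: max=55239316891/26244000000, min=196906441/97200000, spread=2074577821/26244000000

Answer: 1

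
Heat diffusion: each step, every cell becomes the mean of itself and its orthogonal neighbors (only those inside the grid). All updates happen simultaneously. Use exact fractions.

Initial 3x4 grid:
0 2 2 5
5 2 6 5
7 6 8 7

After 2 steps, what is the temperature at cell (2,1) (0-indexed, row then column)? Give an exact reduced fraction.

Answer: 227/40

Derivation:
Step 1: cell (2,1) = 23/4
Step 2: cell (2,1) = 227/40
Full grid after step 2:
  22/9 707/240 277/80 9/2
  481/120 391/100 501/100 1261/240
  61/12 227/40 713/120 115/18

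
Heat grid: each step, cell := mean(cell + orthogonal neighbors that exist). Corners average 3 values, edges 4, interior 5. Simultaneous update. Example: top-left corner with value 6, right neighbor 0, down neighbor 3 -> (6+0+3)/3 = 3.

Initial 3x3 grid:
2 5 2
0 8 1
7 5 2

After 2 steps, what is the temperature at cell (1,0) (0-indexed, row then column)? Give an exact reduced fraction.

Answer: 863/240

Derivation:
Step 1: cell (1,0) = 17/4
Step 2: cell (1,0) = 863/240
Full grid after step 2:
  65/18 261/80 61/18
  863/240 421/100 743/240
  55/12 479/120 137/36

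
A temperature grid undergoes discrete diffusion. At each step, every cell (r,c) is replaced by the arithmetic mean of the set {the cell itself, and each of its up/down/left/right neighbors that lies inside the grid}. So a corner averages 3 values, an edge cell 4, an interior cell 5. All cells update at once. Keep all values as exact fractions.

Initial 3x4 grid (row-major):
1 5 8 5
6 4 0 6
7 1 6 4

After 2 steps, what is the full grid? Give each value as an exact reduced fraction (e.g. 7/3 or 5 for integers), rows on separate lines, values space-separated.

Answer: 13/3 81/20 151/30 175/36
491/120 43/10 19/5 1213/240
41/9 907/240 1043/240 71/18

Derivation:
After step 1:
  4 9/2 9/2 19/3
  9/2 16/5 24/5 15/4
  14/3 9/2 11/4 16/3
After step 2:
  13/3 81/20 151/30 175/36
  491/120 43/10 19/5 1213/240
  41/9 907/240 1043/240 71/18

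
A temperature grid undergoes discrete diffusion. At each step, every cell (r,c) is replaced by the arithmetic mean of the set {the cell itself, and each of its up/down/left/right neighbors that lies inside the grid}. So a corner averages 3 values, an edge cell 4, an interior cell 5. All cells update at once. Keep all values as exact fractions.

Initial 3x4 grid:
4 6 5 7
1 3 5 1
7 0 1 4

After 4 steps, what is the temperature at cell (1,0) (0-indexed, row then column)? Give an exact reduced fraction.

Answer: 593269/172800

Derivation:
Step 1: cell (1,0) = 15/4
Step 2: cell (1,0) = 157/48
Step 3: cell (1,0) = 9863/2880
Step 4: cell (1,0) = 593269/172800
Full grid after step 4:
  97183/25920 168101/43200 172321/43200 105089/25920
  593269/172800 249371/72000 257861/72000 619339/172800
  81043/25920 133901/43200 44507/14400 27743/8640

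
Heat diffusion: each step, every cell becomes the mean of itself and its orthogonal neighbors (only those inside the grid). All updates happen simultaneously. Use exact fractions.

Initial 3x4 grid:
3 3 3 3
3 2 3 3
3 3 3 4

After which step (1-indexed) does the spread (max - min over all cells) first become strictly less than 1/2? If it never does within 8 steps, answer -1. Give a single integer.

Step 1: max=10/3, min=11/4, spread=7/12
Step 2: max=59/18, min=277/100, spread=457/900
Step 3: max=6773/2160, min=13589/4800, spread=13159/43200
  -> spread < 1/2 first at step 3
Step 4: max=402847/129600, min=123049/43200, spread=337/1296
Step 5: max=23804873/7776000, min=49601309/17280000, spread=29685679/155520000
Step 6: max=1420057507/466560000, min=447830419/155520000, spread=61253/373248
Step 7: max=84629853713/27993600000, min=27012260321/9331200000, spread=14372291/111974400
Step 8: max=5058154795267/1679616000000, min=1625854456339/559872000000, spread=144473141/1343692800

Answer: 3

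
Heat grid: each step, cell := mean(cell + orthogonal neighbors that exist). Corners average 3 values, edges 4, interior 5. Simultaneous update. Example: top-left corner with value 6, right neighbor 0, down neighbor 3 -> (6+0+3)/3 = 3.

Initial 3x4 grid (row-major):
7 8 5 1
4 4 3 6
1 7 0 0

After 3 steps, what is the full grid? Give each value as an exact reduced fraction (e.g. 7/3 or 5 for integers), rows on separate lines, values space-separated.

After step 1:
  19/3 6 17/4 4
  4 26/5 18/5 5/2
  4 3 5/2 2
After step 2:
  49/9 1307/240 357/80 43/12
  293/60 109/25 361/100 121/40
  11/3 147/40 111/40 7/3
After step 3:
  11357/2160 35483/7200 10261/2400 2657/720
  16519/3600 26369/6000 7293/2000 7531/2400
  163/40 4343/1200 1859/600 122/45

Answer: 11357/2160 35483/7200 10261/2400 2657/720
16519/3600 26369/6000 7293/2000 7531/2400
163/40 4343/1200 1859/600 122/45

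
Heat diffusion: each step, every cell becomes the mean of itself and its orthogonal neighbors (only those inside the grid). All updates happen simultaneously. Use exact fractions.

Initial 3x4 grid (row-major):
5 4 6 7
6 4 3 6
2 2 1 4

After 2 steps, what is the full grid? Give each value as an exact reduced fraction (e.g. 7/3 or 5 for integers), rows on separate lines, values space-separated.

Answer: 14/3 371/80 241/48 49/9
983/240 381/100 203/50 19/4
59/18 713/240 149/48 67/18

Derivation:
After step 1:
  5 19/4 5 19/3
  17/4 19/5 4 5
  10/3 9/4 5/2 11/3
After step 2:
  14/3 371/80 241/48 49/9
  983/240 381/100 203/50 19/4
  59/18 713/240 149/48 67/18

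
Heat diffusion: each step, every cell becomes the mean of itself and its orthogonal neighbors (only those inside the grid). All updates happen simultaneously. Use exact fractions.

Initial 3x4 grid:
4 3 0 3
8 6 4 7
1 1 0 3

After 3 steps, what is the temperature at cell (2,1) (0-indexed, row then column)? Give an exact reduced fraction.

Step 1: cell (2,1) = 2
Step 2: cell (2,1) = 44/15
Step 3: cell (2,1) = 2821/900
Full grid after step 3:
  1499/360 8881/2400 24443/7200 1811/540
  56251/14400 10777/3000 1219/375 48401/14400
  7679/2160 2821/900 10909/3600 6809/2160

Answer: 2821/900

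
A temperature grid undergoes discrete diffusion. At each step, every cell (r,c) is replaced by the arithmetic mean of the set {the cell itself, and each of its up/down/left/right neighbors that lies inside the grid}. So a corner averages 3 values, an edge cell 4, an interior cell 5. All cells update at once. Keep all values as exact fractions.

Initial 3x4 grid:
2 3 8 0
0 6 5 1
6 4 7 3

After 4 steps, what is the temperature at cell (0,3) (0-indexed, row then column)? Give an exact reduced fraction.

Step 1: cell (0,3) = 3
Step 2: cell (0,3) = 37/12
Step 3: cell (0,3) = 73/20
Step 4: cell (0,3) = 31459/8640
Full grid after step 4:
  4745/1296 160043/43200 56033/14400 31459/8640
  11853/3200 24463/6000 282871/72000 668951/172800
  10499/2592 44467/10800 45881/10800 101647/25920

Answer: 31459/8640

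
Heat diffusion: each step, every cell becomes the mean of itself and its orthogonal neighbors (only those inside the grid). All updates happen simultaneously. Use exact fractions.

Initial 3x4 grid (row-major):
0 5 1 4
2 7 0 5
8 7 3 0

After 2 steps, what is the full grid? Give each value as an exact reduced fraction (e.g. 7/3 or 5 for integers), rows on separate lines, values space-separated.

After step 1:
  7/3 13/4 5/2 10/3
  17/4 21/5 16/5 9/4
  17/3 25/4 5/2 8/3
After step 2:
  59/18 737/240 737/240 97/36
  329/80 423/100 293/100 229/80
  97/18 1117/240 877/240 89/36

Answer: 59/18 737/240 737/240 97/36
329/80 423/100 293/100 229/80
97/18 1117/240 877/240 89/36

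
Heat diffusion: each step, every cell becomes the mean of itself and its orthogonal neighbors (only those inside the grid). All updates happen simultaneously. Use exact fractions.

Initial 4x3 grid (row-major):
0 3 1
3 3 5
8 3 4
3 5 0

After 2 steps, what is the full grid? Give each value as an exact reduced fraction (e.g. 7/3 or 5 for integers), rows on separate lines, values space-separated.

Answer: 29/12 203/80 8/3
263/80 33/10 253/80
1061/240 18/5 277/80
37/9 941/240 35/12

Derivation:
After step 1:
  2 7/4 3
  7/2 17/5 13/4
  17/4 23/5 3
  16/3 11/4 3
After step 2:
  29/12 203/80 8/3
  263/80 33/10 253/80
  1061/240 18/5 277/80
  37/9 941/240 35/12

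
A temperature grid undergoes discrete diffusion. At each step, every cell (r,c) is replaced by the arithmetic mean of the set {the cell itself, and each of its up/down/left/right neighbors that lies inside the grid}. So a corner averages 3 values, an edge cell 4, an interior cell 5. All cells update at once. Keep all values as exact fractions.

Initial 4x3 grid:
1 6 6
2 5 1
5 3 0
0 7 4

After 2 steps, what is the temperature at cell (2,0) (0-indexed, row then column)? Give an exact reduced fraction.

Answer: 55/16

Derivation:
Step 1: cell (2,0) = 5/2
Step 2: cell (2,0) = 55/16
Full grid after step 2:
  43/12 457/120 71/18
  243/80 363/100 191/60
  55/16 77/25 19/6
  10/3 91/24 55/18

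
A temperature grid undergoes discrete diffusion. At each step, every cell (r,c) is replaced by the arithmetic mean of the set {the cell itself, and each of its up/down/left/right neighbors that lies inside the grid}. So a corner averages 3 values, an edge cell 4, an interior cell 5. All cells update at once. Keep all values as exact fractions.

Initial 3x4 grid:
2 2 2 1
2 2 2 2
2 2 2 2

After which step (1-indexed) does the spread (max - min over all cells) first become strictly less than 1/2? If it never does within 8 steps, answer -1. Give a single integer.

Answer: 1

Derivation:
Step 1: max=2, min=5/3, spread=1/3
  -> spread < 1/2 first at step 1
Step 2: max=2, min=31/18, spread=5/18
Step 3: max=2, min=391/216, spread=41/216
Step 4: max=2, min=47623/25920, spread=4217/25920
Step 5: max=14321/7200, min=2901251/1555200, spread=38417/311040
Step 6: max=285403/144000, min=175423789/93312000, spread=1903471/18662400
Step 7: max=8524241/4320000, min=10596450911/5598720000, spread=18038617/223948800
Step 8: max=764673241/388800000, min=638578217149/335923200000, spread=883978523/13436928000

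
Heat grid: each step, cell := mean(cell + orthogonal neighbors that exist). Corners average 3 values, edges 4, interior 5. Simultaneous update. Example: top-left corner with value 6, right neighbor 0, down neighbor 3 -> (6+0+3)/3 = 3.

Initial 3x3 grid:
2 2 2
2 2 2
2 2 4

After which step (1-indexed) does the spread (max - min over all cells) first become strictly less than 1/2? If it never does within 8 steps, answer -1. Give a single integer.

Answer: 3

Derivation:
Step 1: max=8/3, min=2, spread=2/3
Step 2: max=23/9, min=2, spread=5/9
Step 3: max=257/108, min=2, spread=41/108
  -> spread < 1/2 first at step 3
Step 4: max=15091/6480, min=371/180, spread=347/1296
Step 5: max=884537/388800, min=3757/1800, spread=2921/15552
Step 6: max=52484539/23328000, min=457483/216000, spread=24611/186624
Step 7: max=3118082033/1399680000, min=10376741/4860000, spread=207329/2239488
Step 8: max=185991552451/83980800000, min=557201599/259200000, spread=1746635/26873856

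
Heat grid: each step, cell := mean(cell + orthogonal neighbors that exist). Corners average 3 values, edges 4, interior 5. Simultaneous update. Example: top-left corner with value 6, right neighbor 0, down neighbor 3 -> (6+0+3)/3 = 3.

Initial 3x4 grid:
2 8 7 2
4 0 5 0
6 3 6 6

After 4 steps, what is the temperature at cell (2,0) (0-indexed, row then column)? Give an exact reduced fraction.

Answer: 254411/64800

Derivation:
Step 1: cell (2,0) = 13/3
Step 2: cell (2,0) = 133/36
Step 3: cell (2,0) = 1723/432
Step 4: cell (2,0) = 254411/64800
Full grid after step 4:
  262111/64800 900757/216000 289139/72000 172439/43200
  72901/18000 59953/15000 163433/40000 124469/32000
  254411/64800 879257/216000 286639/72000 172639/43200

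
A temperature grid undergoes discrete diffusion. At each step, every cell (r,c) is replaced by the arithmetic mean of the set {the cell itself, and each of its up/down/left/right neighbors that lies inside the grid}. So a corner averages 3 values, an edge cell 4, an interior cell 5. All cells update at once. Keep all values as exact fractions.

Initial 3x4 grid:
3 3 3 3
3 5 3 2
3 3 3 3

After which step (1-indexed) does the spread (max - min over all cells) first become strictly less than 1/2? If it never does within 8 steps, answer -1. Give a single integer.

Step 1: max=7/2, min=8/3, spread=5/6
Step 2: max=171/50, min=101/36, spread=553/900
Step 3: max=7987/2400, min=41407/14400, spread=1303/2880
  -> spread < 1/2 first at step 3
Step 4: max=70967/21600, min=381437/129600, spread=8873/25920
Step 5: max=28254427/8640000, min=154141687/51840000, spread=123079/414720
Step 6: max=1681047593/518400000, min=9358117733/3110400000, spread=29126713/124416000
Step 7: max=100434726787/31104000000, min=565030092847/186624000000, spread=300626143/1492992000
Step 8: max=5993676723233/1866240000000, min=34120050885773/11197440000000, spread=14736075629/89579520000

Answer: 3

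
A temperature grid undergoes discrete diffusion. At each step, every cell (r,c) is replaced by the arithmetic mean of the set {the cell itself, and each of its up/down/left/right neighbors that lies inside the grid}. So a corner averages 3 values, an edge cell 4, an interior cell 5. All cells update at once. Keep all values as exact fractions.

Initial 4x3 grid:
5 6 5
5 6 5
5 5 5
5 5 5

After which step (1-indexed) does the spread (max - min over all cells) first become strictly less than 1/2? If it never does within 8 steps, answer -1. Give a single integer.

Step 1: max=11/2, min=5, spread=1/2
Step 2: max=647/120, min=5, spread=47/120
  -> spread < 1/2 first at step 2
Step 3: max=38581/7200, min=2017/400, spread=91/288
Step 4: max=2299199/432000, min=12173/2400, spread=108059/432000
Step 5: max=137463661/25920000, min=2442659/480000, spread=222403/1036800
Step 6: max=8216725799/1555200000, min=441360643/86400000, spread=10889369/62208000
Step 7: max=491704455541/93312000000, min=26552191537/5184000000, spread=110120063/746496000
Step 8: max=29430559516319/5598720000000, min=532365327161/103680000000, spread=5462654797/44789760000

Answer: 2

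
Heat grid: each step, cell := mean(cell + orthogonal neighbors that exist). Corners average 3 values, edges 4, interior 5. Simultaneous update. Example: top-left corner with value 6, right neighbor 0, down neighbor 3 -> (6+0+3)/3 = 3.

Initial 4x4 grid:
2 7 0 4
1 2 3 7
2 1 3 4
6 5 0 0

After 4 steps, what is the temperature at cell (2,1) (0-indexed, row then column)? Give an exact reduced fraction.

Answer: 497573/180000

Derivation:
Step 1: cell (2,1) = 13/5
Step 2: cell (2,1) = 131/50
Step 3: cell (2,1) = 16367/6000
Step 4: cell (2,1) = 497573/180000
Full grid after step 4:
  89557/32400 127639/43200 696307/216000 44747/12960
  119383/43200 50897/18000 552529/180000 349481/108000
  605603/216000 497573/180000 124919/45000 308137/108000
  185651/64800 297379/108000 280747/108000 10553/4050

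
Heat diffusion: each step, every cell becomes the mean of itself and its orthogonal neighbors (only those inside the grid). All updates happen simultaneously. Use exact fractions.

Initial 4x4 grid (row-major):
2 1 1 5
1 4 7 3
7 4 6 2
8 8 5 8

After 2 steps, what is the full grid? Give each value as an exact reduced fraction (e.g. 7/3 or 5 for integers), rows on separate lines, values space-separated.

Answer: 41/18 307/120 127/40 43/12
397/120 189/50 403/100 81/20
659/120 101/20 263/50 47/10
227/36 397/60 57/10 11/2

Derivation:
After step 1:
  4/3 2 7/2 3
  7/2 17/5 21/5 17/4
  5 29/5 24/5 19/4
  23/3 25/4 27/4 5
After step 2:
  41/18 307/120 127/40 43/12
  397/120 189/50 403/100 81/20
  659/120 101/20 263/50 47/10
  227/36 397/60 57/10 11/2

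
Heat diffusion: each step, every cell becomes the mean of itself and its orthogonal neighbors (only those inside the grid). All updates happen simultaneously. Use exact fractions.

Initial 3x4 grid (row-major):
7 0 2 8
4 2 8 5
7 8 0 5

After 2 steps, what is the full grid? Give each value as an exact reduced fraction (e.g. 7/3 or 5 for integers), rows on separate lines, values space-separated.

After step 1:
  11/3 11/4 9/2 5
  5 22/5 17/5 13/2
  19/3 17/4 21/4 10/3
After step 2:
  137/36 919/240 313/80 16/3
  97/20 99/25 481/100 547/120
  187/36 607/120 487/120 181/36

Answer: 137/36 919/240 313/80 16/3
97/20 99/25 481/100 547/120
187/36 607/120 487/120 181/36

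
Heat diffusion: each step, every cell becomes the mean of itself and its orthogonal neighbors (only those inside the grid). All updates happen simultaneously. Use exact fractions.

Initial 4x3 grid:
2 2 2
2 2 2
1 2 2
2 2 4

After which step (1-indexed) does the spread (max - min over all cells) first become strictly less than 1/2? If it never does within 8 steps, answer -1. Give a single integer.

Step 1: max=8/3, min=5/3, spread=1
Step 2: max=23/9, min=209/120, spread=293/360
Step 3: max=313/135, min=2233/1200, spread=4943/10800
  -> spread < 1/2 first at step 3
Step 4: max=146353/64800, min=20693/10800, spread=4439/12960
Step 5: max=8495117/3888000, min=629561/324000, spread=188077/777600
Step 6: max=502344583/233280000, min=18997067/9720000, spread=1856599/9331200
Step 7: max=29722349597/13996800000, min=287749657/145800000, spread=83935301/559872000
Step 8: max=1768825929223/839808000000, min=17371675613/8748000000, spread=809160563/6718464000

Answer: 3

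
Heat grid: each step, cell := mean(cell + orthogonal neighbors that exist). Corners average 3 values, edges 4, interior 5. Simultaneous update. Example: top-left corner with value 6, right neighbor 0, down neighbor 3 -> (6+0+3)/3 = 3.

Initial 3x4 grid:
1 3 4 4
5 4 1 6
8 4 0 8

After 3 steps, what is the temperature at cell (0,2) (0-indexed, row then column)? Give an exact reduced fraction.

Step 1: cell (0,2) = 3
Step 2: cell (0,2) = 41/12
Step 3: cell (0,2) = 6361/1800
Full grid after step 3:
  1289/360 4079/1200 6361/1800 1703/432
  28699/7200 22057/6000 5543/1500 58003/14400
  9319/2160 28999/7200 27919/7200 110/27

Answer: 6361/1800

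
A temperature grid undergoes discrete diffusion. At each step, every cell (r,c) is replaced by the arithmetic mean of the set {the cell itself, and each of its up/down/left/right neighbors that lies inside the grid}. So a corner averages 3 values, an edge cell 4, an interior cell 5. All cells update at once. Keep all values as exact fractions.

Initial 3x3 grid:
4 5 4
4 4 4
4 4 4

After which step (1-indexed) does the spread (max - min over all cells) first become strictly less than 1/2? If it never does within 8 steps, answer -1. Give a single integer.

Answer: 1

Derivation:
Step 1: max=13/3, min=4, spread=1/3
  -> spread < 1/2 first at step 1
Step 2: max=1027/240, min=4, spread=67/240
Step 3: max=9077/2160, min=807/200, spread=1807/10800
Step 4: max=3613963/864000, min=21961/5400, spread=33401/288000
Step 5: max=32333933/7776000, min=2203391/540000, spread=3025513/38880000
Step 6: max=12906526867/3110400000, min=117955949/28800000, spread=53531/995328
Step 7: max=772528925849/186624000000, min=31895116051/7776000000, spread=450953/11943936
Step 8: max=46298663560603/11197440000000, min=3833488610519/933120000000, spread=3799043/143327232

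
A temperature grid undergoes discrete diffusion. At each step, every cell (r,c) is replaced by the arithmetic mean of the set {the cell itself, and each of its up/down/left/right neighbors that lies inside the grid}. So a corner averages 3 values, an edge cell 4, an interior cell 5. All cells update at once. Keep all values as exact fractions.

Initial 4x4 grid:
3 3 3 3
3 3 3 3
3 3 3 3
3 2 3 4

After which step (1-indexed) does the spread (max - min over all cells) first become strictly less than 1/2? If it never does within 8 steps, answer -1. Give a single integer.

Step 1: max=10/3, min=8/3, spread=2/3
Step 2: max=115/36, min=673/240, spread=281/720
  -> spread < 1/2 first at step 2
Step 3: max=337/108, min=6103/2160, spread=637/2160
Step 4: max=49847/16200, min=185893/64800, spread=2699/12960
Step 5: max=1483559/486000, min=5619919/1944000, spread=314317/1944000
Step 6: max=118091287/38880000, min=169818301/58320000, spread=14637259/116640000
Step 7: max=17647891343/5832000000, min=5119242703/1749600000, spread=1751246999/17496000000
Step 8: max=176038812857/58320000000, min=154190222293/52488000000, spread=42447092783/524880000000

Answer: 2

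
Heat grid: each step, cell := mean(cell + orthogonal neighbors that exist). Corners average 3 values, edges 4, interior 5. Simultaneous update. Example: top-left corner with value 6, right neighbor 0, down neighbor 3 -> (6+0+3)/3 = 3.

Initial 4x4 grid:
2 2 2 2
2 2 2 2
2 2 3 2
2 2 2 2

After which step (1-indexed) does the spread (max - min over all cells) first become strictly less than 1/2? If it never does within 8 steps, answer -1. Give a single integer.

Step 1: max=9/4, min=2, spread=1/4
  -> spread < 1/2 first at step 1
Step 2: max=111/50, min=2, spread=11/50
Step 3: max=5167/2400, min=2, spread=367/2400
Step 4: max=23171/10800, min=1213/600, spread=1337/10800
Step 5: max=689669/324000, min=36469/18000, spread=33227/324000
Step 6: max=20654327/9720000, min=220049/108000, spread=849917/9720000
Step 7: max=616914347/291600000, min=3308533/1620000, spread=21378407/291600000
Step 8: max=18462462371/8748000000, min=995688343/486000000, spread=540072197/8748000000

Answer: 1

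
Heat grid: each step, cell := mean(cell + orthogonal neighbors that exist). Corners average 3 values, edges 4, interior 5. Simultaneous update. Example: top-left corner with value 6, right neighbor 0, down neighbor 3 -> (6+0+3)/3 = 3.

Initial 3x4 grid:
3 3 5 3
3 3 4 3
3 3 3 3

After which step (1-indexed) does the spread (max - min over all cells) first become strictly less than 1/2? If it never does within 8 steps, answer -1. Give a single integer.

Step 1: max=15/4, min=3, spread=3/4
Step 2: max=871/240, min=3, spread=151/240
Step 3: max=3803/1080, min=733/240, spread=1009/2160
  -> spread < 1/2 first at step 3
Step 4: max=448781/129600, min=22367/7200, spread=1847/5184
Step 5: max=26648809/7776000, min=113089/36000, spread=444317/1555200
Step 6: max=1583988911/466560000, min=41108951/12960000, spread=4162667/18662400
Step 7: max=94403720749/27993600000, min=2483624909/777600000, spread=199728961/1119744000
Step 8: max=5632950169991/1679616000000, min=16651565059/5184000000, spread=1902744727/13436928000

Answer: 3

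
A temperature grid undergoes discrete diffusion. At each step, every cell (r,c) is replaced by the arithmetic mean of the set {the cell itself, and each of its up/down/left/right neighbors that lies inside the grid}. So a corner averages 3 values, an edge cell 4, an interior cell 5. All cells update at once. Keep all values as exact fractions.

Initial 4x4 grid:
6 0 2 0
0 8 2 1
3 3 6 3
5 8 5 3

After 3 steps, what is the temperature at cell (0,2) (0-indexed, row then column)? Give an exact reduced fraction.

Answer: 2567/1200

Derivation:
Step 1: cell (0,2) = 1
Step 2: cell (0,2) = 49/20
Step 3: cell (0,2) = 2567/1200
Full grid after step 3:
  523/180 739/240 2567/1200 1441/720
  297/80 1589/500 6327/2000 5489/2400
  2849/720 26813/6000 11123/3000 25147/7200
  10331/2160 6631/1440 33307/7200 4229/1080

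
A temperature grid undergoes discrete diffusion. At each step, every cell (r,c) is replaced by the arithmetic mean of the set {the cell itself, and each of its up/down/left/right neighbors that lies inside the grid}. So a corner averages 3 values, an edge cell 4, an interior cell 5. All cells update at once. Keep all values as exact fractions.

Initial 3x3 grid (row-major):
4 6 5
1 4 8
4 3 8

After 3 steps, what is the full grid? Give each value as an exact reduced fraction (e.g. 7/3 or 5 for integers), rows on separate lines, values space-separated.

Answer: 2191/540 22961/4800 2951/540
56233/14400 2333/500 79433/14400
1043/270 22261/4800 1453/270

Derivation:
After step 1:
  11/3 19/4 19/3
  13/4 22/5 25/4
  8/3 19/4 19/3
After step 2:
  35/9 383/80 52/9
  839/240 117/25 1399/240
  32/9 363/80 52/9
After step 3:
  2191/540 22961/4800 2951/540
  56233/14400 2333/500 79433/14400
  1043/270 22261/4800 1453/270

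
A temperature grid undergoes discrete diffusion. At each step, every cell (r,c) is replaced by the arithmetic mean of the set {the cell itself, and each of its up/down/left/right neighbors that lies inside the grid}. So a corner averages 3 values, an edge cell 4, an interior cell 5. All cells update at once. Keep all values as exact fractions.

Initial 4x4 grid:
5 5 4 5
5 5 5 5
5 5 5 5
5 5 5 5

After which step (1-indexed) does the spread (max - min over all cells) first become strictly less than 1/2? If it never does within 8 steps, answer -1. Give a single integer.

Step 1: max=5, min=14/3, spread=1/3
  -> spread < 1/2 first at step 1
Step 2: max=5, min=569/120, spread=31/120
Step 3: max=5, min=5189/1080, spread=211/1080
Step 4: max=5, min=523157/108000, spread=16843/108000
Step 5: max=44921/9000, min=4721357/972000, spread=130111/972000
Step 6: max=2692841/540000, min=142157633/29160000, spread=3255781/29160000
Step 7: max=2688893/540000, min=4273646309/874800000, spread=82360351/874800000
Step 8: max=483493559/97200000, min=128468683109/26244000000, spread=2074577821/26244000000

Answer: 1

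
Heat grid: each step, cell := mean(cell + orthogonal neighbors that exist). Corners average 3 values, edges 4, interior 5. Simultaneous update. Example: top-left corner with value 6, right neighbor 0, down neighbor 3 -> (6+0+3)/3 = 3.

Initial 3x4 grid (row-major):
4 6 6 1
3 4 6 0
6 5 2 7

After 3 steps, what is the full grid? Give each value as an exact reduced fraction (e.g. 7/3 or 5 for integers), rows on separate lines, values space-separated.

Answer: 2477/540 31589/7200 29699/7200 7601/2160
21371/4800 9049/2000 11821/3000 26639/7200
4889/1080 31339/7200 3361/800 2617/720

Derivation:
After step 1:
  13/3 5 19/4 7/3
  17/4 24/5 18/5 7/2
  14/3 17/4 5 3
After step 2:
  163/36 1133/240 941/240 127/36
  361/80 219/50 433/100 373/120
  79/18 1123/240 317/80 23/6
After step 3:
  2477/540 31589/7200 29699/7200 7601/2160
  21371/4800 9049/2000 11821/3000 26639/7200
  4889/1080 31339/7200 3361/800 2617/720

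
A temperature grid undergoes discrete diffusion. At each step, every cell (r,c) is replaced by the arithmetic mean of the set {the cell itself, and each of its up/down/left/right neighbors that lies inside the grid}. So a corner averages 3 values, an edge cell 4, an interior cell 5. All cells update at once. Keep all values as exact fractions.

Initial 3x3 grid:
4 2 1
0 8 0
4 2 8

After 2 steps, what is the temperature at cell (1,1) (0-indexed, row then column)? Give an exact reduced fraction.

Step 1: cell (1,1) = 12/5
Step 2: cell (1,1) = 199/50
Full grid after step 2:
  13/4 183/80 3
  13/5 199/50 659/240
  23/6 397/120 157/36

Answer: 199/50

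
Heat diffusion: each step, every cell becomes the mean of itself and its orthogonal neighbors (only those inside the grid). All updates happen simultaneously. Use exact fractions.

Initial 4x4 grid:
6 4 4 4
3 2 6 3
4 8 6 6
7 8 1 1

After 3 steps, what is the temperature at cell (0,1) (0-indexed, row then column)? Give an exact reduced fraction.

Step 1: cell (0,1) = 4
Step 2: cell (0,1) = 523/120
Step 3: cell (0,1) = 15217/3600
Full grid after step 3:
  9311/2160 15217/3600 15701/3600 9037/2160
  32939/7200 28133/6000 26407/6000 31237/7200
  38171/7200 30323/6000 5633/1200 29797/7200
  12041/2160 4807/900 2047/450 8839/2160

Answer: 15217/3600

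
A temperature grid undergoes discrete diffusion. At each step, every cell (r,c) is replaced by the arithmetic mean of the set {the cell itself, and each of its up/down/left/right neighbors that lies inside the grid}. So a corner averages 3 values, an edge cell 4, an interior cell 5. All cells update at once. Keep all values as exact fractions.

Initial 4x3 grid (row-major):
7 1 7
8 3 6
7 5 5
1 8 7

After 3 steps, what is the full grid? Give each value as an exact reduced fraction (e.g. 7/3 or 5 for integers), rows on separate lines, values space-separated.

After step 1:
  16/3 9/2 14/3
  25/4 23/5 21/4
  21/4 28/5 23/4
  16/3 21/4 20/3
After step 2:
  193/36 191/40 173/36
  643/120 131/25 76/15
  673/120 529/100 349/60
  95/18 457/80 53/9
After step 3:
  2789/540 12109/2400 5273/1080
  19411/3600 2573/500 4709/900
  19381/3600 11067/2000 1241/225
  11951/2160 26603/4800 12541/2160

Answer: 2789/540 12109/2400 5273/1080
19411/3600 2573/500 4709/900
19381/3600 11067/2000 1241/225
11951/2160 26603/4800 12541/2160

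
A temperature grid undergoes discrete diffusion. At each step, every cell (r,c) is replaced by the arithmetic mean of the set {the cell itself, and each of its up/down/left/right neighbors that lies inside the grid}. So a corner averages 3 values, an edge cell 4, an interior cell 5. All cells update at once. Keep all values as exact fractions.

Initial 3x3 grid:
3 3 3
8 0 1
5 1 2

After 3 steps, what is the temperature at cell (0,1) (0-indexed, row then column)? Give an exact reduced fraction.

Answer: 13319/4800

Derivation:
Step 1: cell (0,1) = 9/4
Step 2: cell (0,1) = 237/80
Step 3: cell (0,1) = 13319/4800
Full grid after step 3:
  7621/2160 13319/4800 4991/2160
  12283/3600 5603/2000 14491/7200
  917/270 1543/600 2233/1080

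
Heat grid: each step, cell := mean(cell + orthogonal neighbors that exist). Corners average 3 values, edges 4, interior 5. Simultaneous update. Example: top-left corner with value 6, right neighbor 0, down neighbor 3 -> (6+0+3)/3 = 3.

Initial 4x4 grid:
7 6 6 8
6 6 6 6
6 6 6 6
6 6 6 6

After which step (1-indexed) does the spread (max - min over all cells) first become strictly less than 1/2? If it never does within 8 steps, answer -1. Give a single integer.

Answer: 3

Derivation:
Step 1: max=20/3, min=6, spread=2/3
Step 2: max=59/9, min=6, spread=5/9
Step 3: max=2765/432, min=6, spread=173/432
  -> spread < 1/2 first at step 3
Step 4: max=82247/12960, min=451/75, spread=21571/64800
Step 5: max=2448053/388800, min=108553/18000, spread=516541/1944000
Step 6: max=73098443/11664000, min=4352231/720000, spread=405047/1822500
Step 7: max=2184316781/349920000, min=235490321/38880000, spread=16225973/87480000
Step 8: max=65341283147/10497600000, min=471880889/77760000, spread=409340783/2624400000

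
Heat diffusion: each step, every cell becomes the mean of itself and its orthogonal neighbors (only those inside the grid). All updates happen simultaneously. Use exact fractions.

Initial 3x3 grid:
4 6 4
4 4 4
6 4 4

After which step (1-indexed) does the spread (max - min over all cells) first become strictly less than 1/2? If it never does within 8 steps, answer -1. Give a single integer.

Answer: 2

Derivation:
Step 1: max=14/3, min=4, spread=2/3
Step 2: max=547/120, min=25/6, spread=47/120
  -> spread < 1/2 first at step 2
Step 3: max=2461/540, min=171/40, spread=61/216
Step 4: max=146237/32400, min=93233/21600, spread=511/2592
Step 5: max=8735089/1944000, min=5643851/1296000, spread=4309/31104
Step 6: max=521543633/116640000, min=113378099/25920000, spread=36295/373248
Step 7: max=31202643901/6998400000, min=20483249059/4665600000, spread=305773/4478976
Step 8: max=1867713511397/419904000000, min=1231725929473/279936000000, spread=2575951/53747712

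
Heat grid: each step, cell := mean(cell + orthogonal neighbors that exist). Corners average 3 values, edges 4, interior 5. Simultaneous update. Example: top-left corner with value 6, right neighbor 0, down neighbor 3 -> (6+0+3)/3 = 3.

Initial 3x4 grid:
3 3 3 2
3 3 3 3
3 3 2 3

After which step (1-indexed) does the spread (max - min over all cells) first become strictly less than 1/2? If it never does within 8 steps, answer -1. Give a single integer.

Step 1: max=3, min=8/3, spread=1/3
  -> spread < 1/2 first at step 1
Step 2: max=3, min=653/240, spread=67/240
Step 3: max=143/48, min=5893/2160, spread=271/1080
Step 4: max=7079/2400, min=356801/129600, spread=5093/25920
Step 5: max=633389/216000, min=21516499/7776000, spread=257101/1555200
Step 6: max=18892033/6480000, min=1298026001/466560000, spread=497603/3732480
Step 7: max=188153887/64800000, min=78186762859/27993600000, spread=123828653/1119744000
Step 8: max=16873704587/5832000000, min=4707706115681/1679616000000, spread=1215366443/13436928000

Answer: 1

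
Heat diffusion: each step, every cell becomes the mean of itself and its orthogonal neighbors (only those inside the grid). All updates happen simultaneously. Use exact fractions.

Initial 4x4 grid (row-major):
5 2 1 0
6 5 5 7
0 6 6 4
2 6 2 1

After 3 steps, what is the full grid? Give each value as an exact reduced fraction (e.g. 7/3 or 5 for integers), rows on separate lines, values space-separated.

After step 1:
  13/3 13/4 2 8/3
  4 24/5 24/5 4
  7/2 23/5 23/5 9/2
  8/3 4 15/4 7/3
After step 2:
  139/36 863/240 763/240 26/9
  499/120 429/100 101/25 479/120
  443/120 43/10 89/20 463/120
  61/18 901/240 881/240 127/36
After step 3:
  8363/2160 26867/7200 24667/7200 7243/2160
  14401/3600 24461/6000 23941/6000 13301/3600
  2797/720 24583/6000 24383/6000 2849/720
  7801/2160 5441/1440 1109/288 7961/2160

Answer: 8363/2160 26867/7200 24667/7200 7243/2160
14401/3600 24461/6000 23941/6000 13301/3600
2797/720 24583/6000 24383/6000 2849/720
7801/2160 5441/1440 1109/288 7961/2160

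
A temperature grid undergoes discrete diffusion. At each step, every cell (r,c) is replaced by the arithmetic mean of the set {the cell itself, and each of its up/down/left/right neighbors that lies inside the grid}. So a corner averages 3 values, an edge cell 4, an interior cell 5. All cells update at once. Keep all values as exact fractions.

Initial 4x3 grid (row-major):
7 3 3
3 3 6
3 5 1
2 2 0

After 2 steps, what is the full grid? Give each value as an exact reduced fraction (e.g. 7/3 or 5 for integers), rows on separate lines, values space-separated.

After step 1:
  13/3 4 4
  4 4 13/4
  13/4 14/5 3
  7/3 9/4 1
After step 2:
  37/9 49/12 15/4
  187/48 361/100 57/16
  743/240 153/50 201/80
  47/18 503/240 25/12

Answer: 37/9 49/12 15/4
187/48 361/100 57/16
743/240 153/50 201/80
47/18 503/240 25/12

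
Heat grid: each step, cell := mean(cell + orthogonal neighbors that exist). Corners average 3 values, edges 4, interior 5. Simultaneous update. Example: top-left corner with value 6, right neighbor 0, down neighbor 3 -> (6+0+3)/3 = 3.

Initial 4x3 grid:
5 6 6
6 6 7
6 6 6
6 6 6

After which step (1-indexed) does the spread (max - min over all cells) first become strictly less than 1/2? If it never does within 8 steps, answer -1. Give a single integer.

Step 1: max=19/3, min=17/3, spread=2/3
Step 2: max=751/120, min=103/18, spread=193/360
Step 3: max=7367/1200, min=6341/1080, spread=2893/10800
  -> spread < 1/2 first at step 3
Step 4: max=329741/54000, min=765179/129600, spread=130997/648000
Step 5: max=13137031/2160000, min=46263511/7776000, spread=5149003/38880000
Step 6: max=117876461/19440000, min=2783791889/466560000, spread=1809727/18662400
Step 7: max=11768234809/1944000000, min=167509046251/27993600000, spread=9767674993/139968000000
Step 8: max=105806352929/17496000000, min=10065617055809/1679616000000, spread=734342603/13436928000

Answer: 3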